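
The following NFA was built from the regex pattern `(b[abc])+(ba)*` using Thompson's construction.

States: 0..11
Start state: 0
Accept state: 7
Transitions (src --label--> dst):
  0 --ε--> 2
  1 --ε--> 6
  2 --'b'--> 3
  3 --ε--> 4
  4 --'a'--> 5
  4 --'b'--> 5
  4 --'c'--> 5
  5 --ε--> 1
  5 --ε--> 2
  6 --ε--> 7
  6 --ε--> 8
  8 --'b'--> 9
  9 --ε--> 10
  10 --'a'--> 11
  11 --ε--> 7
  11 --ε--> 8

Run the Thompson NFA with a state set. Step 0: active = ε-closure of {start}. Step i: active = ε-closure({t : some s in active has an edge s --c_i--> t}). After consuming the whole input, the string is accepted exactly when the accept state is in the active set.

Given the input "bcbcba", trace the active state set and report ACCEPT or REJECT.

initial (ε-close {0}): {0,2}
'b' @ 1: {3,4}
'c' @ 2: {1,2,5,6,7,8}  [accepting]
'b' @ 3: {3,4,9,10}
'c' @ 4: {1,2,5,6,7,8}  [accepting]
'b' @ 5: {3,4,9,10}
'a' @ 6: {1,2,5,6,7,8,11}  [accepting]
after full input: {1,2,5,6,7,8,11}  (accept=7 in)

Answer: ACCEPT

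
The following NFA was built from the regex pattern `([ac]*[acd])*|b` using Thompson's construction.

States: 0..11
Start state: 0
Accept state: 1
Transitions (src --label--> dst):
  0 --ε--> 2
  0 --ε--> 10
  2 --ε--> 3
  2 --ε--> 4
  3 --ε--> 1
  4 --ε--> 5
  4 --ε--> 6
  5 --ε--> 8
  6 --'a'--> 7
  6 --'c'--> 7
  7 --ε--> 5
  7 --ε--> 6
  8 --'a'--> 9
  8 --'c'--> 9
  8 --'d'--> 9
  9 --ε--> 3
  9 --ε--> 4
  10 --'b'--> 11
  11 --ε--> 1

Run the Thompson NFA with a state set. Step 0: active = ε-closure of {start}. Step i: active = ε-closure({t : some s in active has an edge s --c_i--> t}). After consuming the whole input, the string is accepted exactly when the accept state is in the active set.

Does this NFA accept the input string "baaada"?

Answer: REJECT

Derivation:
start: ε-closure({0}) = {0,1,2,3,4,5,6,8,10}
'b' @ 1: {1,11}  ✓accept
'a' @ 2: {}  — dead — no transitions
rest 'aada' ignored (set empty)
after full input: {}  (accept=1 not in)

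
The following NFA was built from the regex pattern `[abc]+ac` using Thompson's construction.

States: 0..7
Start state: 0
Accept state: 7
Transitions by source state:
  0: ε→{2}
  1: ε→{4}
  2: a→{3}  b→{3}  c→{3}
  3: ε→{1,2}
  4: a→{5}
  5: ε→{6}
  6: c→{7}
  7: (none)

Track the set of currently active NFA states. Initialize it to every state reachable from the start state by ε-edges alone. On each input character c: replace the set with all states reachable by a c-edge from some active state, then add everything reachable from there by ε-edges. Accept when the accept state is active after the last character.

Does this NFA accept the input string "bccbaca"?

Answer: REJECT

Trace:
S₀ = ε-closure({0}) = {0,2}
'b' @ 1: {1,2,3,4}
'c' @ 2: {1,2,3,4}
'c' @ 3: {1,2,3,4}
'b' @ 4: {1,2,3,4}
'a' @ 5: {1,2,3,4,5,6}
'c' @ 6: {1,2,3,4,7}  [accepting]
'a' @ 7: {1,2,3,4,5,6}
final: {1,2,3,4,5,6}; accept 7 not in set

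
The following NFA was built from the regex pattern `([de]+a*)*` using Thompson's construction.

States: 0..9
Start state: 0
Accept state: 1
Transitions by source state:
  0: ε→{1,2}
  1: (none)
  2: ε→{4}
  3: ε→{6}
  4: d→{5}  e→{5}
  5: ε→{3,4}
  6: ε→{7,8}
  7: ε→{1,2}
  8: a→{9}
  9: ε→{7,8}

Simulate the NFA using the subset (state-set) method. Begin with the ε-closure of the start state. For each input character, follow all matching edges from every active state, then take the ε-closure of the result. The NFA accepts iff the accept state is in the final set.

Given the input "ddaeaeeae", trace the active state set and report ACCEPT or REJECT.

start: ε-closure({0}) = {0,1,2,4}
'd' @ 1: {1,2,3,4,5,6,7,8}  (accept∈set)
'd' @ 2: {1,2,3,4,5,6,7,8}  (accept∈set)
'a' @ 3: {1,2,4,7,8,9}  (accept∈set)
'e' @ 4: {1,2,3,4,5,6,7,8}  (accept∈set)
'a' @ 5: {1,2,4,7,8,9}  (accept∈set)
'e' @ 6: {1,2,3,4,5,6,7,8}  (accept∈set)
'e' @ 7: {1,2,3,4,5,6,7,8}  (accept∈set)
'a' @ 8: {1,2,4,7,8,9}  (accept∈set)
'e' @ 9: {1,2,3,4,5,6,7,8}  (accept∈set)
end set {1,2,3,4,5,6,7,8} — state 1 in

Answer: ACCEPT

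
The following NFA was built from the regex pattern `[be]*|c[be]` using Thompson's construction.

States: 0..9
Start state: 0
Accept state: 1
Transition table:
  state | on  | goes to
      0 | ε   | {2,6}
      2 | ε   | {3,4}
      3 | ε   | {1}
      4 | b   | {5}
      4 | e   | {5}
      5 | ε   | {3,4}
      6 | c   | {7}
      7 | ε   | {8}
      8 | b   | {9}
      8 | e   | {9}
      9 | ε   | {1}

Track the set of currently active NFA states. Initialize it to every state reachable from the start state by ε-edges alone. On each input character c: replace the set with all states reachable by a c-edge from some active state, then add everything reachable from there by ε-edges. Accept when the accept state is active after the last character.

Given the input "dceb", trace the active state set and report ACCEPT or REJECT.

Answer: REJECT

Steps:
S₀ = ε-closure({0}) = {0,1,2,3,4,6}
'd' @ 1: {}  — no active states
rest 'ceb' ignored (set empty)
after full input: {}  (accept=1 not in)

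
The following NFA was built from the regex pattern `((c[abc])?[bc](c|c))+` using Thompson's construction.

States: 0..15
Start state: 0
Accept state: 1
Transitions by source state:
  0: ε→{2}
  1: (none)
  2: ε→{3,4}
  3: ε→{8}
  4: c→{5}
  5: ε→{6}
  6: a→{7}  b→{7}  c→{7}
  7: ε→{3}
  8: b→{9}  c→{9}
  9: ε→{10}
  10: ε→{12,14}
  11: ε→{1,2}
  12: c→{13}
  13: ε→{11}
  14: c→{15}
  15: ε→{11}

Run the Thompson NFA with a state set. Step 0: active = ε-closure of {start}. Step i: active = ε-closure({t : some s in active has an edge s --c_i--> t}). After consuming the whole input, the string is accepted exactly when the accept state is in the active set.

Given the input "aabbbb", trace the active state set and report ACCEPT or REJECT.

Answer: REJECT

Derivation:
initial (ε-close {0}): {0,2,3,4,8}
'a' @ 1: {}  — state set empty
rest 'abbbb' ignored (set empty)
end set {} — state 1 not in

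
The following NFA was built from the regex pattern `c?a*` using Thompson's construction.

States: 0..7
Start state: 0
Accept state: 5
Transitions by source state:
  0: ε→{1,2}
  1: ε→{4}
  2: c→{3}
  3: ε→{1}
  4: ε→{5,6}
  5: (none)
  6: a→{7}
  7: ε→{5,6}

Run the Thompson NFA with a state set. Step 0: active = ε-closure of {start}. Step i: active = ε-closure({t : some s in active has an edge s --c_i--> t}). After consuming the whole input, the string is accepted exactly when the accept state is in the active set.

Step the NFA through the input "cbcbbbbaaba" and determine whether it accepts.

Answer: REJECT

Trace:
start: ε-closure({0}) = {0,1,2,4,5,6}
'c' @ 1: {1,3,4,5,6}  (accept∈set)
'b' @ 2: {}  — state set empty
rest 'cbbbbaaba' ignored (set empty)
end set {} — state 5 not in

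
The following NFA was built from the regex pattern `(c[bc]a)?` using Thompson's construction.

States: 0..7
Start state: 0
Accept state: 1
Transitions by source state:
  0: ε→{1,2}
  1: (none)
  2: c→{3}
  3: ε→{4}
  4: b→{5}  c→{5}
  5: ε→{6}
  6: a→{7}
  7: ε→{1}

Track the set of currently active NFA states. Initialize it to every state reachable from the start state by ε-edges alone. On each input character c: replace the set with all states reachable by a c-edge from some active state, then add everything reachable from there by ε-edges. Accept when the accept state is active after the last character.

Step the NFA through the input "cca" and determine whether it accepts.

Answer: ACCEPT

Trace:
start: ε-closure({0}) = {0,1,2}
'c' @ 1: {3,4}
'c' @ 2: {5,6}
'a' @ 3: {1,7}  [accepting]
after full input: {1,7}  (accept=1 in)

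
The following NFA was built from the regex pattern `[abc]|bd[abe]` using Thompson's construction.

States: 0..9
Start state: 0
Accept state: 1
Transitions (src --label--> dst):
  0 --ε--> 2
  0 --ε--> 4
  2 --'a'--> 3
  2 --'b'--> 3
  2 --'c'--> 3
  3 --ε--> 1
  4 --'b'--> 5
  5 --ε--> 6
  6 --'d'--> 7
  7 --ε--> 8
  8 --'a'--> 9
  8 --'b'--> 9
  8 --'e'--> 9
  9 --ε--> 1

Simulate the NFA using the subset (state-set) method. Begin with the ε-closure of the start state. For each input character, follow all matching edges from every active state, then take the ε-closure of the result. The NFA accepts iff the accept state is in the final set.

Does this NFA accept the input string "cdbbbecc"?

Answer: REJECT

Trace:
S₀ = ε-closure({0}) = {0,2,4}
'c' @ 1: {1,3}  (accept∈set)
'd' @ 2: {}  — dead — no transitions
rest 'bbbecc' ignored (set empty)
final: {}; accept 1 not in set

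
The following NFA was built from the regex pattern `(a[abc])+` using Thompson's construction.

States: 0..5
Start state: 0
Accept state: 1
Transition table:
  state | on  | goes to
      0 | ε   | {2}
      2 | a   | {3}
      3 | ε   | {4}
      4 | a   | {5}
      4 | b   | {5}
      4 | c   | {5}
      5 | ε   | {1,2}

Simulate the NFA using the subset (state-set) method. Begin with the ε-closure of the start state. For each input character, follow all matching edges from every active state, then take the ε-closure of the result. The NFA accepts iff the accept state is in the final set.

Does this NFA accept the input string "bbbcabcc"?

initial (ε-close {0}): {0,2}
'b' @ 1: {}  — dead — no transitions
rest 'bbcabcc' ignored (set empty)
final: {}; accept 1 not in set

Answer: REJECT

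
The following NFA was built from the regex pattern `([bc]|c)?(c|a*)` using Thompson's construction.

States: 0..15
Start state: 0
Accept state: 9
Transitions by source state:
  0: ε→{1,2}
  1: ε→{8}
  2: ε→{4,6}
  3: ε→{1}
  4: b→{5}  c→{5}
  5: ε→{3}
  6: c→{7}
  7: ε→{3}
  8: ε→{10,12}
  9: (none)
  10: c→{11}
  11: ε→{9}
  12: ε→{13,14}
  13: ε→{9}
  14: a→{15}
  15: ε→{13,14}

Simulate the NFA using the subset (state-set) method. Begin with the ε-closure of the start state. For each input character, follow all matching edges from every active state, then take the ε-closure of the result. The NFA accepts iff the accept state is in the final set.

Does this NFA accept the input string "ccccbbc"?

start: ε-closure({0}) = {0,1,2,4,6,8,9,10,12,13,14}
'c' @ 1: {1,3,5,7,8,9,10,11,12,13,14}  ✓accept
'c' @ 2: {9,11}  ✓accept
'c' @ 3: {}  — no active states
rest 'cbbc' ignored (set empty)
after full input: {}  (accept=9 not in)

Answer: REJECT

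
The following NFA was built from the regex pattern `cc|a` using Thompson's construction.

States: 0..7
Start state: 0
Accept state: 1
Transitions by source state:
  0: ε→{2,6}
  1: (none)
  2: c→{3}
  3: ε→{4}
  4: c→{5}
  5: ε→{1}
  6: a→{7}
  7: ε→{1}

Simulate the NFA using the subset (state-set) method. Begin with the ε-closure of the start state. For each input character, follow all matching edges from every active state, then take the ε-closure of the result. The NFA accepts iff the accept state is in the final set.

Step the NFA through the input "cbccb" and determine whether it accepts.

S₀ = ε-closure({0}) = {0,2,6}
'c' @ 1: {3,4}
'b' @ 2: {}  — state set empty
rest 'ccb' ignored (set empty)
end set {} — state 1 not in

Answer: REJECT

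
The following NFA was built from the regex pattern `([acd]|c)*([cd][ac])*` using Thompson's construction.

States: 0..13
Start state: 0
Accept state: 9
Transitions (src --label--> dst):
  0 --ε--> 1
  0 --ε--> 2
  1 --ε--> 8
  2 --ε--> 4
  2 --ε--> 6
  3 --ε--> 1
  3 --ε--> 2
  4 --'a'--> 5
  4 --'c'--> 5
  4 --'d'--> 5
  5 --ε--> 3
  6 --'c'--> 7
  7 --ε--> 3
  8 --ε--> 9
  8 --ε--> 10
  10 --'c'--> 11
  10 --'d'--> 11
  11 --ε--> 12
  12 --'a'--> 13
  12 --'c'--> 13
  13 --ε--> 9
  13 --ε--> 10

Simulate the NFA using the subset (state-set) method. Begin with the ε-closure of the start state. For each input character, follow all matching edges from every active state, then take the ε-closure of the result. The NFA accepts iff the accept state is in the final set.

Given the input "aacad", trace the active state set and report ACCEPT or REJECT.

Answer: ACCEPT

Trace:
start: ε-closure({0}) = {0,1,2,4,6,8,9,10}
'a' @ 1: {1,2,3,4,5,6,8,9,10}  [accepting]
'a' @ 2: {1,2,3,4,5,6,8,9,10}  [accepting]
'c' @ 3: {1,2,3,4,5,6,7,8,9,10,11,12}  [accepting]
'a' @ 4: {1,2,3,4,5,6,8,9,10,13}  [accepting]
'd' @ 5: {1,2,3,4,5,6,8,9,10,11,12}  [accepting]
final: {1,2,3,4,5,6,8,9,10,11,12}; accept 9 in set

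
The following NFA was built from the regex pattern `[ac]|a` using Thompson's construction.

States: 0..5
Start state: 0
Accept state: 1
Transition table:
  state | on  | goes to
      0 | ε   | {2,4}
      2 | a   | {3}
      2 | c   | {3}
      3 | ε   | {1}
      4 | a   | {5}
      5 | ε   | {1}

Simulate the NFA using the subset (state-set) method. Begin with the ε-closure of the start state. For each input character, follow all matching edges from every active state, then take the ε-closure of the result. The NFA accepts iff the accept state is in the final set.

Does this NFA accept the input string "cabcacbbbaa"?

initial (ε-close {0}): {0,2,4}
'c' @ 1: {1,3}  (accept∈set)
'a' @ 2: {}  — no active states
rest 'bcacbbbaa' ignored (set empty)
final: {}; accept 1 not in set

Answer: REJECT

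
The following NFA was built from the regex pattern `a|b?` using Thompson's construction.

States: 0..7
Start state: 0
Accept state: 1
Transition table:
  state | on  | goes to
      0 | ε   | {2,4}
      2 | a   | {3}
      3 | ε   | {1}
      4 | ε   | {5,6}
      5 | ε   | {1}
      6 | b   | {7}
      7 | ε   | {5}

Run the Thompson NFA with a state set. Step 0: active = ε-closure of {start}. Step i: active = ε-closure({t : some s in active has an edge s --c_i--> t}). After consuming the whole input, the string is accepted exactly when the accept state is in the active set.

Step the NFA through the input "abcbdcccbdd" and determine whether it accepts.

Answer: REJECT

Steps:
start: ε-closure({0}) = {0,1,2,4,5,6}
'a' @ 1: {1,3}  [accepting]
'b' @ 2: {}  — state set empty
rest 'cbdcccbdd' ignored (set empty)
final: {}; accept 1 not in set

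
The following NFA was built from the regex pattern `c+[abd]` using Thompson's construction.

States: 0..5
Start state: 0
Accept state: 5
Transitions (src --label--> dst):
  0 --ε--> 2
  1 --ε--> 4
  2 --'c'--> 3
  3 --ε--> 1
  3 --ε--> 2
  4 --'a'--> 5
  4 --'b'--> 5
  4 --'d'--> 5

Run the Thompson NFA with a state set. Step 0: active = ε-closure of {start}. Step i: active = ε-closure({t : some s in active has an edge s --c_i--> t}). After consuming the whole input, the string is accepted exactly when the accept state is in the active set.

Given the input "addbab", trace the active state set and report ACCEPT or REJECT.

initial (ε-close {0}): {0,2}
'a' @ 1: {}  — dead — no transitions
rest 'ddbab' ignored (set empty)
end set {} — state 5 not in

Answer: REJECT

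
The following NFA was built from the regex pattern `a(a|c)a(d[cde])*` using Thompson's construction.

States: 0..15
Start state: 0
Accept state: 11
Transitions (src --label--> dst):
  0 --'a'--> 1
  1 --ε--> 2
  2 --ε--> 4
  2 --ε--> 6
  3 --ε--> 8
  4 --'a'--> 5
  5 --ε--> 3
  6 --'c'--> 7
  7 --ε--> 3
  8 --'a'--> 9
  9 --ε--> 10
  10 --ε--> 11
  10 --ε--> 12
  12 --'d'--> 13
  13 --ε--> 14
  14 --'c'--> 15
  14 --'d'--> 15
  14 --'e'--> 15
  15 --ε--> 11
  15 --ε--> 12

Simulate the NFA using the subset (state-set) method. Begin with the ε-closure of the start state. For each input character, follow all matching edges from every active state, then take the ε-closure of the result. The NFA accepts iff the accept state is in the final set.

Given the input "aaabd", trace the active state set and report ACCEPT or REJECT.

Answer: REJECT

Steps:
start: ε-closure({0}) = {0}
'a' @ 1: {1,2,4,6}
'a' @ 2: {3,5,8}
'a' @ 3: {9,10,11,12}  (accept∈set)
'b' @ 4: {}  — no active states
rest 'd' ignored (set empty)
final: {}; accept 11 not in set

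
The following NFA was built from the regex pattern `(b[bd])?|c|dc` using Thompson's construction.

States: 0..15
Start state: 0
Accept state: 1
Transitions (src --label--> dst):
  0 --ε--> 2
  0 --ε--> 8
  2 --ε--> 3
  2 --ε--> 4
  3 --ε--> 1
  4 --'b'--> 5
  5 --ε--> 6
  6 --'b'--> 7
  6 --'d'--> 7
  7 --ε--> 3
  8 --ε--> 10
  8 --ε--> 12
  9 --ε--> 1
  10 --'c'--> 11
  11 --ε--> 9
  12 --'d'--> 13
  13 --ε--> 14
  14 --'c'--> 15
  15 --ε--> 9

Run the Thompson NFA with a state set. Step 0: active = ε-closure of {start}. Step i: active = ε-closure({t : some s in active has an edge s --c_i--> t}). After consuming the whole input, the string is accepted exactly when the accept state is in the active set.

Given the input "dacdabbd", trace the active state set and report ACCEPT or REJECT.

Answer: REJECT

Trace:
S₀ = ε-closure({0}) = {0,1,2,3,4,8,10,12}
'd' @ 1: {13,14}
'a' @ 2: {}  — state set empty
rest 'cdabbd' ignored (set empty)
after full input: {}  (accept=1 not in)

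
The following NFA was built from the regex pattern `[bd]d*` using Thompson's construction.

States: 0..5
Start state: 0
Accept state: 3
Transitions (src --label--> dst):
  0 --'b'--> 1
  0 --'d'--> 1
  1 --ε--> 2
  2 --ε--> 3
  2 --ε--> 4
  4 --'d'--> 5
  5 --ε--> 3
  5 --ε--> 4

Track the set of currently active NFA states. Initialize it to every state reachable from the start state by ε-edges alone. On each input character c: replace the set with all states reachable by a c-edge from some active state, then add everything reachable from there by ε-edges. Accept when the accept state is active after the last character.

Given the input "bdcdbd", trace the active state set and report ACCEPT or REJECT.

Answer: REJECT

Trace:
start: ε-closure({0}) = {0}
'b' @ 1: {1,2,3,4}  [accepting]
'd' @ 2: {3,4,5}  [accepting]
'c' @ 3: {}  — state set empty
rest 'dbd' ignored (set empty)
final: {}; accept 3 not in set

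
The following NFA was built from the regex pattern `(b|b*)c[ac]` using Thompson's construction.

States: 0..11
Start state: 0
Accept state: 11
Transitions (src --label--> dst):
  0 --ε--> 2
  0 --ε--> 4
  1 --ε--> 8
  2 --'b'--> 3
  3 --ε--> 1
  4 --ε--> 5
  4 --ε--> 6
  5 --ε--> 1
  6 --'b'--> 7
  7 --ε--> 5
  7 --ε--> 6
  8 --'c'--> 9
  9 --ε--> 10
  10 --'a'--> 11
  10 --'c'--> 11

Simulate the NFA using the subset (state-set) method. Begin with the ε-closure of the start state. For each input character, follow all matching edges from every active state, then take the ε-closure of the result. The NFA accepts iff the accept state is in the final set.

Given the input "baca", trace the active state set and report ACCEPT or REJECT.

start: ε-closure({0}) = {0,1,2,4,5,6,8}
'b' @ 1: {1,3,5,6,7,8}
'a' @ 2: {}  — state set empty
rest 'ca' ignored (set empty)
end set {} — state 11 not in

Answer: REJECT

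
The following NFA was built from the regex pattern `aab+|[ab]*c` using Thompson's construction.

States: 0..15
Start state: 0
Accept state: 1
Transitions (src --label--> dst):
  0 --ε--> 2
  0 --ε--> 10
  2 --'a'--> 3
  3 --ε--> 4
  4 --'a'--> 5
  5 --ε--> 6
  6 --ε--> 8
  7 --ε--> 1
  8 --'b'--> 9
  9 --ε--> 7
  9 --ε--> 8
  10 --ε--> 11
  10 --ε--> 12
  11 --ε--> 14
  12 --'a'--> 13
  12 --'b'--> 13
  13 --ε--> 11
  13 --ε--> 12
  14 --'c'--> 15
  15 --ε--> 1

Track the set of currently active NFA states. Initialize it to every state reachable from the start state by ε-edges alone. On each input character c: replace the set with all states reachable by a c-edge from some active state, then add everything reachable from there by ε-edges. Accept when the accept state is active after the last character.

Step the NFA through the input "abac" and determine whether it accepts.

Answer: ACCEPT

Steps:
S₀ = ε-closure({0}) = {0,2,10,11,12,14}
'a' @ 1: {3,4,11,12,13,14}
'b' @ 2: {11,12,13,14}
'a' @ 3: {11,12,13,14}
'c' @ 4: {1,15}  [accepting]
after full input: {1,15}  (accept=1 in)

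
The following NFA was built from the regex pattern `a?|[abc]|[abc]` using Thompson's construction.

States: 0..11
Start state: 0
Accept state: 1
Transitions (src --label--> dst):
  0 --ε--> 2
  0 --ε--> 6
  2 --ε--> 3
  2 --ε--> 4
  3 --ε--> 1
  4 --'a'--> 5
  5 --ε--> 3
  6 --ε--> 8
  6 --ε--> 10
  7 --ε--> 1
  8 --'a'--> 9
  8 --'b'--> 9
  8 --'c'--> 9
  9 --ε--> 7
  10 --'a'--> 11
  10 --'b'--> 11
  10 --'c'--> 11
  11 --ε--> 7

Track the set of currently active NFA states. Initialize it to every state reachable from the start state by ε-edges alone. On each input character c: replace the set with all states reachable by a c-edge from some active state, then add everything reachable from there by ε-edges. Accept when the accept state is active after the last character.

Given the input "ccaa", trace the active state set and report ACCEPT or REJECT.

start: ε-closure({0}) = {0,1,2,3,4,6,8,10}
'c' @ 1: {1,7,9,11}  ✓accept
'c' @ 2: {}  — dead — no transitions
rest 'aa' ignored (set empty)
end set {} — state 1 not in

Answer: REJECT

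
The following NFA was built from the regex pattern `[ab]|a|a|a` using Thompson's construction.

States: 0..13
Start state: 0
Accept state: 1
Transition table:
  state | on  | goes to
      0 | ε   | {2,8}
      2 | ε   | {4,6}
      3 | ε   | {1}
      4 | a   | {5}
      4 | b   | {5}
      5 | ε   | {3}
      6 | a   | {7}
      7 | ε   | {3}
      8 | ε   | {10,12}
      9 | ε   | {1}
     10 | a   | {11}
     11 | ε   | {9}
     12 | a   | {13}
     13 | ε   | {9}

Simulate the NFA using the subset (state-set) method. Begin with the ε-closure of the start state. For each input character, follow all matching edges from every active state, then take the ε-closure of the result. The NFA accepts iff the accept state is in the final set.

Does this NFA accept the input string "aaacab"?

S₀ = ε-closure({0}) = {0,2,4,6,8,10,12}
'a' @ 1: {1,3,5,7,9,11,13}  ✓accept
'a' @ 2: {}  — state set empty
rest 'acab' ignored (set empty)
after full input: {}  (accept=1 not in)

Answer: REJECT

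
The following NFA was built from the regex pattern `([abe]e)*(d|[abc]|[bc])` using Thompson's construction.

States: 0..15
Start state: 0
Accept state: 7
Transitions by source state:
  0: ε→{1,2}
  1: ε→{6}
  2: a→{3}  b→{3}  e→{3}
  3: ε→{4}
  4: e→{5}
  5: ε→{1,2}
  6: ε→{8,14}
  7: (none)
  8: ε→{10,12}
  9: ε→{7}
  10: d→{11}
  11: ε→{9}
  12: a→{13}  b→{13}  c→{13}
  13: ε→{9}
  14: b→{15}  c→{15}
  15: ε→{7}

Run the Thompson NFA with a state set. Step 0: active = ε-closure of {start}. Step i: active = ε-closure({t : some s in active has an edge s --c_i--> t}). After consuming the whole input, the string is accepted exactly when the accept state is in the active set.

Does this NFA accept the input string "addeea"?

Answer: REJECT

Derivation:
initial (ε-close {0}): {0,1,2,6,8,10,12,14}
'a' @ 1: {3,4,7,9,13}  (accept∈set)
'd' @ 2: {}  — state set empty
rest 'deea' ignored (set empty)
final: {}; accept 7 not in set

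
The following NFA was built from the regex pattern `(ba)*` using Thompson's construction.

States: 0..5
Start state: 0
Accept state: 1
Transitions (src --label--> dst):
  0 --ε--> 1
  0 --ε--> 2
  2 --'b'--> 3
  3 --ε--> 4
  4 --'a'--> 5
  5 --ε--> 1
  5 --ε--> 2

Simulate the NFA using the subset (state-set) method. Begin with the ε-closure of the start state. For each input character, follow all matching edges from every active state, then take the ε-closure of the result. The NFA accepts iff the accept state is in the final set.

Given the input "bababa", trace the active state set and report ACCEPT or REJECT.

initial (ε-close {0}): {0,1,2}
'b' @ 1: {3,4}
'a' @ 2: {1,2,5}  ✓accept
'b' @ 3: {3,4}
'a' @ 4: {1,2,5}  ✓accept
'b' @ 5: {3,4}
'a' @ 6: {1,2,5}  ✓accept
after full input: {1,2,5}  (accept=1 in)

Answer: ACCEPT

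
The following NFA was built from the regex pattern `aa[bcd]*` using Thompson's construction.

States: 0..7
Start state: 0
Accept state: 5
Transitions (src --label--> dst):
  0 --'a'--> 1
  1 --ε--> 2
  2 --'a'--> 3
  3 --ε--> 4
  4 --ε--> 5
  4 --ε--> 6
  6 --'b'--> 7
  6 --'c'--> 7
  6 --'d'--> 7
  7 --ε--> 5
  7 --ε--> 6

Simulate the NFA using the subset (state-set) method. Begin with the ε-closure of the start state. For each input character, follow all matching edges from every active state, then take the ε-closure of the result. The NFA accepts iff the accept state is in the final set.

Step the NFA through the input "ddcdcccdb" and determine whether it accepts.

Answer: REJECT

Derivation:
S₀ = ε-closure({0}) = {0}
'd' @ 1: {}  — state set empty
rest 'dcdcccdb' ignored (set empty)
end set {} — state 5 not in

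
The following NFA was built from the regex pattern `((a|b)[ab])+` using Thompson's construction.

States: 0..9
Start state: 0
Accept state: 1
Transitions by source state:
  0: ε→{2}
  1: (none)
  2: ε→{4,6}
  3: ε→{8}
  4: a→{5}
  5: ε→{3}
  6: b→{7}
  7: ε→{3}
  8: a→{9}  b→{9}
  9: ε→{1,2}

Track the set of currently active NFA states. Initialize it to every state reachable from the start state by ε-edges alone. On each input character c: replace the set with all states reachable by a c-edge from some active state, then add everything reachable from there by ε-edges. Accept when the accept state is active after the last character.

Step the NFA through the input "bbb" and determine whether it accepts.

S₀ = ε-closure({0}) = {0,2,4,6}
'b' @ 1: {3,7,8}
'b' @ 2: {1,2,4,6,9}  (accept∈set)
'b' @ 3: {3,7,8}
end set {3,7,8} — state 1 not in

Answer: REJECT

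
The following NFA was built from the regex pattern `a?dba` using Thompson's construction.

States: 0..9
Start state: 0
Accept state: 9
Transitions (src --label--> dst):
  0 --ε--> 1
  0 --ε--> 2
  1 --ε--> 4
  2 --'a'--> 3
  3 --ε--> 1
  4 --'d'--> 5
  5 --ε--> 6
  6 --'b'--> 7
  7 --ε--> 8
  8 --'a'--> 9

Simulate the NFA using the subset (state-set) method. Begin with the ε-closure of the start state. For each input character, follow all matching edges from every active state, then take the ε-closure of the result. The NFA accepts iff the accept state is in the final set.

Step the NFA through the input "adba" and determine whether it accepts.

Answer: ACCEPT

Derivation:
start: ε-closure({0}) = {0,1,2,4}
'a' @ 1: {1,3,4}
'd' @ 2: {5,6}
'b' @ 3: {7,8}
'a' @ 4: {9}  (accept∈set)
after full input: {9}  (accept=9 in)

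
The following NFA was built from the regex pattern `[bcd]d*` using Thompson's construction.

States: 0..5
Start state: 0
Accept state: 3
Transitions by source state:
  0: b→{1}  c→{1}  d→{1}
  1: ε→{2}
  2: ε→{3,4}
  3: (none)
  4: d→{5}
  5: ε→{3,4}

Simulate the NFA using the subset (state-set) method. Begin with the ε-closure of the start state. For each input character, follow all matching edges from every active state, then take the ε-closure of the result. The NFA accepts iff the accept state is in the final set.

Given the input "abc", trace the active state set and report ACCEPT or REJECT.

Answer: REJECT

Steps:
initial (ε-close {0}): {0}
'a' @ 1: {}  — no active states
rest 'bc' ignored (set empty)
end set {} — state 3 not in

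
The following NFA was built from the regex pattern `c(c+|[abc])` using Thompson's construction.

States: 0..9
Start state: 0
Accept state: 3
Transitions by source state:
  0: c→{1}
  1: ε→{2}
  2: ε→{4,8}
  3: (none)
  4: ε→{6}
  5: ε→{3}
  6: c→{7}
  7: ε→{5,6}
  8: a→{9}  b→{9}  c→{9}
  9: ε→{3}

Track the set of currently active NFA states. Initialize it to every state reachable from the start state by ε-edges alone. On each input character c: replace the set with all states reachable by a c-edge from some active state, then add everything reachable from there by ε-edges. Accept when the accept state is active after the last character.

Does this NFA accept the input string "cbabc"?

S₀ = ε-closure({0}) = {0}
'c' @ 1: {1,2,4,6,8}
'b' @ 2: {3,9}  [accepting]
'a' @ 3: {}  — dead — no transitions
rest 'bc' ignored (set empty)
end set {} — state 3 not in

Answer: REJECT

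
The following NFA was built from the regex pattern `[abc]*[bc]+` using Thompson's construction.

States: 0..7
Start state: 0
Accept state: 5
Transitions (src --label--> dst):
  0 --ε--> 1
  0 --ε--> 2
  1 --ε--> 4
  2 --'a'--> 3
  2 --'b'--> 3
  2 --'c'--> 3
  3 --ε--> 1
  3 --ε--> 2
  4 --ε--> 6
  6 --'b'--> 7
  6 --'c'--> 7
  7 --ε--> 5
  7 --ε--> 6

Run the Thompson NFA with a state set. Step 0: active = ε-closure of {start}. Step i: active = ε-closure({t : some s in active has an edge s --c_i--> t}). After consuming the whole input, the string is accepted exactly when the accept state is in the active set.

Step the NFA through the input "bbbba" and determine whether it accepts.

Answer: REJECT

Steps:
S₀ = ε-closure({0}) = {0,1,2,4,6}
'b' @ 1: {1,2,3,4,5,6,7}  (accept∈set)
'b' @ 2: {1,2,3,4,5,6,7}  (accept∈set)
'b' @ 3: {1,2,3,4,5,6,7}  (accept∈set)
'b' @ 4: {1,2,3,4,5,6,7}  (accept∈set)
'a' @ 5: {1,2,3,4,6}
final: {1,2,3,4,6}; accept 5 not in set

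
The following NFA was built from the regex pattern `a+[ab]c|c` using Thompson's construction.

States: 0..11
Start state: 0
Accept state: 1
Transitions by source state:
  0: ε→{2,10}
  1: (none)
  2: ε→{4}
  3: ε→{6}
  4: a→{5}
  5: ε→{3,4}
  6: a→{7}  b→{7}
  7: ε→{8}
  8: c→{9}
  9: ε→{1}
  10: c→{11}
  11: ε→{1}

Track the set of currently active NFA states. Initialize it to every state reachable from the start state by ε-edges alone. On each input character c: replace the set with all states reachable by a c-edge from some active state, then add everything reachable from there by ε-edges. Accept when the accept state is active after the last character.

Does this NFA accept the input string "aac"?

S₀ = ε-closure({0}) = {0,2,4,10}
'a' @ 1: {3,4,5,6}
'a' @ 2: {3,4,5,6,7,8}
'c' @ 3: {1,9}  ✓accept
final: {1,9}; accept 1 in set

Answer: ACCEPT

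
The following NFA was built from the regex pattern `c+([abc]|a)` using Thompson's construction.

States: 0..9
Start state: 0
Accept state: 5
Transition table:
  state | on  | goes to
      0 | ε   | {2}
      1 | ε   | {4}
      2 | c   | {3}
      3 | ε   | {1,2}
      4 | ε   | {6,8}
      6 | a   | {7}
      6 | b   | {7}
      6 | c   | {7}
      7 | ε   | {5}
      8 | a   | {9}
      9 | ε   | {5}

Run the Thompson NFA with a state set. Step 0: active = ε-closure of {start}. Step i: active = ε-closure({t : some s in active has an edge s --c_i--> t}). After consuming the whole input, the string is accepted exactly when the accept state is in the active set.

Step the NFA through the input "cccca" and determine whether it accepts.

Answer: ACCEPT

Trace:
S₀ = ε-closure({0}) = {0,2}
'c' @ 1: {1,2,3,4,6,8}
'c' @ 2: {1,2,3,4,5,6,7,8}  [accepting]
'c' @ 3: {1,2,3,4,5,6,7,8}  [accepting]
'c' @ 4: {1,2,3,4,5,6,7,8}  [accepting]
'a' @ 5: {5,7,9}  [accepting]
end set {5,7,9} — state 5 in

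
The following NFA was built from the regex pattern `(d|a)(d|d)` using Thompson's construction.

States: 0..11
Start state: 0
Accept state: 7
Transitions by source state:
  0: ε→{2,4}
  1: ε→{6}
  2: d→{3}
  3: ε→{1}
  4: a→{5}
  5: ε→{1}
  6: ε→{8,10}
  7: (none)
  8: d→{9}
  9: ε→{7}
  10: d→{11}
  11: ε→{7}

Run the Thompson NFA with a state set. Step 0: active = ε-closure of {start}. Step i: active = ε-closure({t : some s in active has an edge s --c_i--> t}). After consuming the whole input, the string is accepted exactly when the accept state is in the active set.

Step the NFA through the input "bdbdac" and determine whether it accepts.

S₀ = ε-closure({0}) = {0,2,4}
'b' @ 1: {}  — no active states
rest 'dbdac' ignored (set empty)
end set {} — state 7 not in

Answer: REJECT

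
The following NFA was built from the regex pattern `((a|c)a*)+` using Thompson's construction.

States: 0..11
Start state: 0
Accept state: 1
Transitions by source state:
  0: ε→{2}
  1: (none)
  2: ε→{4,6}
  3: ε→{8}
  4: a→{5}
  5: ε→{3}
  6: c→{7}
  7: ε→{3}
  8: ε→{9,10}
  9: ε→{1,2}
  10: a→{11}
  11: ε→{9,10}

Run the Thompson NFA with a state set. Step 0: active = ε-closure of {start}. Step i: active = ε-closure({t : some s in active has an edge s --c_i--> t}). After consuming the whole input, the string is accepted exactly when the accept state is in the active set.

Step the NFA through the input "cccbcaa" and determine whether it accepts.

Answer: REJECT

Trace:
initial (ε-close {0}): {0,2,4,6}
'c' @ 1: {1,2,3,4,6,7,8,9,10}  [accepting]
'c' @ 2: {1,2,3,4,6,7,8,9,10}  [accepting]
'c' @ 3: {1,2,3,4,6,7,8,9,10}  [accepting]
'b' @ 4: {}  — state set empty
rest 'caa' ignored (set empty)
final: {}; accept 1 not in set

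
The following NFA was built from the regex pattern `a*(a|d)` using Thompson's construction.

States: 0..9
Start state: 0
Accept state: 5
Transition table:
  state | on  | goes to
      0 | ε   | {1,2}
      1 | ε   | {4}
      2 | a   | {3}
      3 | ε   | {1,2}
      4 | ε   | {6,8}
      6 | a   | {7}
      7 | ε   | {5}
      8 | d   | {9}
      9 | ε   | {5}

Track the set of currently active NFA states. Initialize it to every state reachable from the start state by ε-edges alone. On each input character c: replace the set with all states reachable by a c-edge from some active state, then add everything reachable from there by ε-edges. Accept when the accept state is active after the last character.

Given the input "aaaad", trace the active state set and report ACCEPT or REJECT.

Answer: ACCEPT

Derivation:
initial (ε-close {0}): {0,1,2,4,6,8}
'a' @ 1: {1,2,3,4,5,6,7,8}  ✓accept
'a' @ 2: {1,2,3,4,5,6,7,8}  ✓accept
'a' @ 3: {1,2,3,4,5,6,7,8}  ✓accept
'a' @ 4: {1,2,3,4,5,6,7,8}  ✓accept
'd' @ 5: {5,9}  ✓accept
after full input: {5,9}  (accept=5 in)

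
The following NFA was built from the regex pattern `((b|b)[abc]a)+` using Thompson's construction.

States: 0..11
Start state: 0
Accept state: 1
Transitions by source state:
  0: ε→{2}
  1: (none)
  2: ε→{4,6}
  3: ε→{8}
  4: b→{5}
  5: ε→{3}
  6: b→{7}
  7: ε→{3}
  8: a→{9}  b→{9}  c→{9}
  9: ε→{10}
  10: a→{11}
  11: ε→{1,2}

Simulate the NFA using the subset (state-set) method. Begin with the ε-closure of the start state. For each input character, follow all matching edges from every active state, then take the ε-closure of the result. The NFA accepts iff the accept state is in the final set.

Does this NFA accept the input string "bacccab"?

start: ε-closure({0}) = {0,2,4,6}
'b' @ 1: {3,5,7,8}
'a' @ 2: {9,10}
'c' @ 3: {}  — state set empty
rest 'ccab' ignored (set empty)
after full input: {}  (accept=1 not in)

Answer: REJECT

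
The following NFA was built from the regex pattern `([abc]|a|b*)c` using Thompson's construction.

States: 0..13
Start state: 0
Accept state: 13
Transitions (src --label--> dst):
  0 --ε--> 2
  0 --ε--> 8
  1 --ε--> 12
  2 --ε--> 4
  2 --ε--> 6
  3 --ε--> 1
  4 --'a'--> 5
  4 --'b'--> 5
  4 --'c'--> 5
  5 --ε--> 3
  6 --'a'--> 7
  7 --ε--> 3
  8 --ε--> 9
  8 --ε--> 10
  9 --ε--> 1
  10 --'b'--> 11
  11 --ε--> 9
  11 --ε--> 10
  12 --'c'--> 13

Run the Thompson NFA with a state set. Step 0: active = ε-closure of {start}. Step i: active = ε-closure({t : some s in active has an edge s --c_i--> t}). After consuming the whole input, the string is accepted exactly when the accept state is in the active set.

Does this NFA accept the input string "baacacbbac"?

Answer: REJECT

Trace:
start: ε-closure({0}) = {0,1,2,4,6,8,9,10,12}
'b' @ 1: {1,3,5,9,10,11,12}
'a' @ 2: {}  — state set empty
rest 'acacbbac' ignored (set empty)
after full input: {}  (accept=13 not in)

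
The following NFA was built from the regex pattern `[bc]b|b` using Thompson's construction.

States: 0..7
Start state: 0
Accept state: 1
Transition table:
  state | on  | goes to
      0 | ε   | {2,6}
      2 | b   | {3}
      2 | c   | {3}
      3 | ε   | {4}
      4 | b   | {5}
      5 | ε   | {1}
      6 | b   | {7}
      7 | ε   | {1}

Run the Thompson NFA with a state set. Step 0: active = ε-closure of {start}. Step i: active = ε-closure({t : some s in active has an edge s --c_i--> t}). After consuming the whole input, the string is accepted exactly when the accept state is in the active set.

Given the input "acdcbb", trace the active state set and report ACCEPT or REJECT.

initial (ε-close {0}): {0,2,6}
'a' @ 1: {}  — dead — no transitions
rest 'cdcbb' ignored (set empty)
final: {}; accept 1 not in set

Answer: REJECT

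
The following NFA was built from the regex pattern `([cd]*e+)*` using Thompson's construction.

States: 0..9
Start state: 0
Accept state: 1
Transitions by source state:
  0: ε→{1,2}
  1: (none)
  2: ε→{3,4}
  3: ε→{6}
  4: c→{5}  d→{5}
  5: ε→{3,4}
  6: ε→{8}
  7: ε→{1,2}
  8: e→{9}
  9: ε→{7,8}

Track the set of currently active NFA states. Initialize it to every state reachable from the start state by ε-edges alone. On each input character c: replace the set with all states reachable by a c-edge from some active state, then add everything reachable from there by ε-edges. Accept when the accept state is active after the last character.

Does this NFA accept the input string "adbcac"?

Answer: REJECT

Derivation:
start: ε-closure({0}) = {0,1,2,3,4,6,8}
'a' @ 1: {}  — dead — no transitions
rest 'dbcac' ignored (set empty)
after full input: {}  (accept=1 not in)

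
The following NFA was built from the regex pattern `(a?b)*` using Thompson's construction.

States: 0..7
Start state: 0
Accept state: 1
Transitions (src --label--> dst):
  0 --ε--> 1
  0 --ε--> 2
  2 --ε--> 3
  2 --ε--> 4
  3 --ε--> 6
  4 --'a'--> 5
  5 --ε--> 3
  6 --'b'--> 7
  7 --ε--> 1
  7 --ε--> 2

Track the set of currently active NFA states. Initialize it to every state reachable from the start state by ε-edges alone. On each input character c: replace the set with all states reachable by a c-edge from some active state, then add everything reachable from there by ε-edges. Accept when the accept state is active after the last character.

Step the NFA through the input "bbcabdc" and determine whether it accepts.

S₀ = ε-closure({0}) = {0,1,2,3,4,6}
'b' @ 1: {1,2,3,4,6,7}  ✓accept
'b' @ 2: {1,2,3,4,6,7}  ✓accept
'c' @ 3: {}  — no active states
rest 'abdc' ignored (set empty)
final: {}; accept 1 not in set

Answer: REJECT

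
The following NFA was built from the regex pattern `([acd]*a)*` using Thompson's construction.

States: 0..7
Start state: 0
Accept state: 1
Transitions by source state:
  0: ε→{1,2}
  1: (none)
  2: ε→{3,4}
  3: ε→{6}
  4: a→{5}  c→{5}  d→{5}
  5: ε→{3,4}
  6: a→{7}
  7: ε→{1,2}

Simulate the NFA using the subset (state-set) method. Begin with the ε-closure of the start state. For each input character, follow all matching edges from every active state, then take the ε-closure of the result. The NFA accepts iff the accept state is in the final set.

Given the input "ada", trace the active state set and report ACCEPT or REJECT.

Answer: ACCEPT

Derivation:
start: ε-closure({0}) = {0,1,2,3,4,6}
'a' @ 1: {1,2,3,4,5,6,7}  (accept∈set)
'd' @ 2: {3,4,5,6}
'a' @ 3: {1,2,3,4,5,6,7}  (accept∈set)
end set {1,2,3,4,5,6,7} — state 1 in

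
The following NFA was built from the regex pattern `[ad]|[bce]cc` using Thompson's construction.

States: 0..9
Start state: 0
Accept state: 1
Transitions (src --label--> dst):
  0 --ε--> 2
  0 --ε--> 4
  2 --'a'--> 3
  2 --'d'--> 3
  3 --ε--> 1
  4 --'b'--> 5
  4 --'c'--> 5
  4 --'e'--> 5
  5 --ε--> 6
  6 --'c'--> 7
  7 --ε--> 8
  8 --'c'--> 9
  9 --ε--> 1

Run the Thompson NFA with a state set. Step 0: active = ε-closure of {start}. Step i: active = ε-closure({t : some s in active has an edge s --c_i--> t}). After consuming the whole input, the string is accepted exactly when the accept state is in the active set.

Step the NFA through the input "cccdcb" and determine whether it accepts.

start: ε-closure({0}) = {0,2,4}
'c' @ 1: {5,6}
'c' @ 2: {7,8}
'c' @ 3: {1,9}  ✓accept
'd' @ 4: {}  — state set empty
rest 'cb' ignored (set empty)
end set {} — state 1 not in

Answer: REJECT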